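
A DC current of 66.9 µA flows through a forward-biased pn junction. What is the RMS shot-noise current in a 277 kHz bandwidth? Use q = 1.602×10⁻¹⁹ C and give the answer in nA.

I_n = √(2qI·B)
2qI·B = 2 × 1.602×10⁻¹⁹ × 6.69×10⁻⁵ × 2.77×10⁵ = 5.94×10⁻¹⁸ A²
I_n = √(5.94×10⁻¹⁸) = 2.44×10⁻⁹ A = 2.44 nA

2.44 nA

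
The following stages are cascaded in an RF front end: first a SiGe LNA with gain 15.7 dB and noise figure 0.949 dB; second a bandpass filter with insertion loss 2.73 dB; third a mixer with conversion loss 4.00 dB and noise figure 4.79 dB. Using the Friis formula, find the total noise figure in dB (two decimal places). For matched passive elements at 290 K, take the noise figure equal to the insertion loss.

1.37 dB

Convert to linear (a loss of L dB is a gain of −L dB): F_i = 10^(NF_i/10), G_i = 10^(G_i,dB/10)
  Stage 1: F_1 = 10^(0.949/10) = 1.244, G_1 = 10^(15.7/10) = 37.15
  Stage 2: F_2 = 10^(2.73/10) = 1.875, G_2 = 10^(−2.73/10) = 0.5333
  Stage 3: F_3 = 10^(4.79/10) = 3.013, G_3 = 10^(−4.00/10) = 0.3981
Friis cascade:
  F = 1.244 + (1.875 − 1)/37.15 + (3.013 − 1)/19.82 = 1.369
NF = 10 log₁₀(1.369) = 1.37 dB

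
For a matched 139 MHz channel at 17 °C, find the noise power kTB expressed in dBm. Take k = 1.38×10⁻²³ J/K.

T = 17 °C + 273.15 = 290.15 K
P_n = kTB = 1.38×10⁻²³ × 290.15 × 1.39×10⁸ = 5.57×10⁻¹³ W
In dBm: 10 log₁₀(5.57×10⁻¹³ / 10⁻³) = −92.5 dBm

−92.5 dBm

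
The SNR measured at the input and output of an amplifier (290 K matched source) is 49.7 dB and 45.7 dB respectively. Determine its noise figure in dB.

4.0 dB

NF (dB) = SNR_in(dB) − SNR_out(dB) when the source is at T₀
NF = 49.7 − 45.7 = 4.0 dB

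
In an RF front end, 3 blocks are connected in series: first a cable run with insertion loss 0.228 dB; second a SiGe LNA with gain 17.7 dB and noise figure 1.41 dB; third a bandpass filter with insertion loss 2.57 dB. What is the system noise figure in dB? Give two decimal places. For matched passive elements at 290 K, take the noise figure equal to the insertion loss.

1.68 dB

Convert to linear (a loss of L dB is a gain of −L dB): F_i = 10^(NF_i/10), G_i = 10^(G_i,dB/10)
  Stage 1: F_1 = 10^(0.228/10) = 1.054, G_1 = 10^(−0.228/10) = 0.9489
  Stage 2: F_2 = 10^(1.41/10) = 1.384, G_2 = 10^(17.7/10) = 58.88
  Stage 3: F_3 = 10^(2.57/10) = 1.807, G_3 = 10^(−2.57/10) = 0.5534
Friis cascade:
  F = 1.054 + (1.384 − 1)/0.9489 + (1.807 − 1)/55.87 = 1.473
NF = 10 log₁₀(1.473) = 1.68 dB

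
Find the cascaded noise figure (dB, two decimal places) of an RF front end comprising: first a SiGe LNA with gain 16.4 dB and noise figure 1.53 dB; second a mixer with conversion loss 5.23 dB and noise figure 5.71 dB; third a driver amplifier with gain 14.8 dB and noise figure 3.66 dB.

2.00 dB

Convert to linear (a loss of L dB is a gain of −L dB): F_i = 10^(NF_i/10), G_i = 10^(G_i,dB/10)
  Stage 1: F_1 = 10^(1.53/10) = 1.422, G_1 = 10^(16.4/10) = 43.65
  Stage 2: F_2 = 10^(5.71/10) = 3.724, G_2 = 10^(−5.23/10) = 0.2999
  Stage 3: F_3 = 10^(3.66/10) = 2.323, G_3 = 10^(14.8/10) = 30.20
Friis cascade:
  F = 1.422 + (3.724 − 1)/43.65 + (2.323 − 1)/13.09 = 1.586
NF = 10 log₁₀(1.586) = 2.00 dB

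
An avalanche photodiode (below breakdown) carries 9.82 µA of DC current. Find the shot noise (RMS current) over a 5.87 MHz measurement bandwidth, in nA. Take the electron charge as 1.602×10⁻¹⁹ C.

I_n = √(2qI·B)
2qI·B = 2 × 1.602×10⁻¹⁹ × 9.82×10⁻⁶ × 5.87×10⁶ = 1.85×10⁻¹⁷ A²
I_n = √(1.85×10⁻¹⁷) = 4.30×10⁻⁹ A = 4.30 nA

4.30 nA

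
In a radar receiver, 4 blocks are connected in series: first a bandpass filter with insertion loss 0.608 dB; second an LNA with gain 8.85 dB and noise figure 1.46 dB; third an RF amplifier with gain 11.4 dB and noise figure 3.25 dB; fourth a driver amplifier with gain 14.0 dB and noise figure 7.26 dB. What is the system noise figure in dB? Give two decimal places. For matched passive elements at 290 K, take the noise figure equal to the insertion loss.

2.61 dB

Convert to linear (a loss of L dB is a gain of −L dB): F_i = 10^(NF_i/10), G_i = 10^(G_i,dB/10)
  Stage 1: F_1 = 10^(0.608/10) = 1.150, G_1 = 10^(−0.608/10) = 0.8694
  Stage 2: F_2 = 10^(1.46/10) = 1.400, G_2 = 10^(8.85/10) = 7.674
  Stage 3: F_3 = 10^(3.25/10) = 2.113, G_3 = 10^(11.4/10) = 13.80
  Stage 4: F_4 = 10^(7.26/10) = 5.321, G_4 = 10^(14.0/10) = 25.12
Friis cascade:
  F = 1.150 + (1.400 − 1)/0.8694 + (2.113 − 1)/6.671 + (5.321 − 1)/92.09 = 1.824
NF = 10 log₁₀(1.824) = 2.61 dB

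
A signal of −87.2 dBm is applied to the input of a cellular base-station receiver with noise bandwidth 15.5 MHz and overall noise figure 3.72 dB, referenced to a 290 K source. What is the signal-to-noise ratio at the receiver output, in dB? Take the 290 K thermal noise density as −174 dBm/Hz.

Noise floor: N = −174 + 10 log₁₀(B) + NF
10 log₁₀(1.55×10⁷) = 71.9 dB
N = −174 + 71.9 + 3.72 = −98.38 dBm
SNR = P_sig − N = −87.2 − (−98.38) = 11.18 dB → 11.2 dB

11.2 dB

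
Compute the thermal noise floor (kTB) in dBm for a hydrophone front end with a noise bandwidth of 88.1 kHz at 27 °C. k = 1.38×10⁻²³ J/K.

−124.4 dBm

T = 27 °C + 273.15 = 300.15 K
P_n = kTB = 1.38×10⁻²³ × 300.15 × 8.81×10⁴ = 3.65×10⁻¹⁶ W
In dBm: 10 log₁₀(3.65×10⁻¹⁶ / 10⁻³) = −124.4 dBm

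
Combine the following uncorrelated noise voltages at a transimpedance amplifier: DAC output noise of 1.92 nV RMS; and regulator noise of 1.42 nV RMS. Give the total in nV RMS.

2.39 nV

Uncorrelated sources add in power (mean-square): V_tot = √(ΣV_i²)
V_tot = √[(1.92×10⁻⁹)² + (1.42×10⁻⁹)²] = 2.39×10⁻⁹ V = 2.39 nV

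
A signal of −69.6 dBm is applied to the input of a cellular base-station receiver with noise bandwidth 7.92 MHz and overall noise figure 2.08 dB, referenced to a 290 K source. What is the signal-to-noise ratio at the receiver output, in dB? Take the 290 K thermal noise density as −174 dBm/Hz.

33.3 dB

Noise floor: N = −174 + 10 log₁₀(B) + NF
10 log₁₀(7.92×10⁶) = 68.99 dB
N = −174 + 68.99 + 2.08 = −102.93 dBm
SNR = P_sig − N = −69.6 − (−102.93) = 33.33 dB → 33.3 dB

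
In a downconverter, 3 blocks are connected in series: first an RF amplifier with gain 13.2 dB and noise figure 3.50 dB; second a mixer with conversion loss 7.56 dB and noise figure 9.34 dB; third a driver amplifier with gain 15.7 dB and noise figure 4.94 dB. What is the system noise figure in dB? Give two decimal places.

Convert to linear (a loss of L dB is a gain of −L dB): F_i = 10^(NF_i/10), G_i = 10^(G_i,dB/10)
  Stage 1: F_1 = 10^(3.50/10) = 2.239, G_1 = 10^(13.2/10) = 20.89
  Stage 2: F_2 = 10^(9.34/10) = 8.590, G_2 = 10^(−7.56/10) = 0.1754
  Stage 3: F_3 = 10^(4.94/10) = 3.119, G_3 = 10^(15.7/10) = 37.15
Friis cascade:
  F = 2.239 + (8.590 − 1)/20.89 + (3.119 − 1)/3.664 = 3.180
NF = 10 log₁₀(3.180) = 5.02 dB

5.02 dB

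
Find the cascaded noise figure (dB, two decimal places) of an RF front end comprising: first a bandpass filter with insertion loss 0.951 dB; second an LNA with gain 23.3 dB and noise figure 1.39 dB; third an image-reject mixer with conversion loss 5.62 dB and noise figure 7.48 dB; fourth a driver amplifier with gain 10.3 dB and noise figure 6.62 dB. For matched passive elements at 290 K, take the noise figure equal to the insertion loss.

2.59 dB

Convert to linear (a loss of L dB is a gain of −L dB): F_i = 10^(NF_i/10), G_i = 10^(G_i,dB/10)
  Stage 1: F_1 = 10^(0.951/10) = 1.245, G_1 = 10^(−0.951/10) = 0.8033
  Stage 2: F_2 = 10^(1.39/10) = 1.377, G_2 = 10^(23.3/10) = 213.8
  Stage 3: F_3 = 10^(7.48/10) = 5.598, G_3 = 10^(−5.62/10) = 0.2742
  Stage 4: F_4 = 10^(6.62/10) = 4.592, G_4 = 10^(10.3/10) = 10.72
Friis cascade:
  F = 1.245 + (1.377 − 1)/0.8033 + (5.598 − 1)/171.8 + (4.592 − 1)/47.09 = 1.817
NF = 10 log₁₀(1.817) = 2.59 dB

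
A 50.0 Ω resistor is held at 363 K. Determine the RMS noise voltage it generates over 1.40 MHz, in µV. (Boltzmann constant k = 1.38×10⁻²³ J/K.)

1.18 µV

V_n = √(4kTRB)
4kTRB = 4 × 1.38×10⁻²³ × 363 × 5.00×10¹ × 1.40×10⁶ = 1.40×10⁻¹² V²
V_n = √(1.40×10⁻¹²) = 1.18×10⁻⁶ V = 1.18 µV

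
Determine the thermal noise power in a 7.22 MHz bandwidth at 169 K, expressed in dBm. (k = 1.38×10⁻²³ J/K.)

P_n = kTB = 1.38×10⁻²³ × 169 × 7.22×10⁶ = 1.68×10⁻¹⁴ W
In dBm: 10 log₁₀(1.68×10⁻¹⁴ / 10⁻³) = −107.7 dBm

−107.7 dBm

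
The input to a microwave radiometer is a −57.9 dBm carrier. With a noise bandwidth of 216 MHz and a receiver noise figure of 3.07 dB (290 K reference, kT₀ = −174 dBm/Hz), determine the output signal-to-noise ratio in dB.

29.7 dB

Noise floor: N = −174 + 10 log₁₀(B) + NF
10 log₁₀(2.16×10⁸) = 83.34 dB
N = −174 + 83.34 + 3.07 = −87.59 dBm
SNR = P_sig − N = −57.9 − (−87.59) = 29.69 dB → 29.7 dB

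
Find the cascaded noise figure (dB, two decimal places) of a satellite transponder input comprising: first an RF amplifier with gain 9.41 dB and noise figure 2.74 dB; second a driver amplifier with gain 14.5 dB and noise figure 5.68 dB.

Convert to linear (a loss of L dB is a gain of −L dB): F_i = 10^(NF_i/10), G_i = 10^(G_i,dB/10)
  Stage 1: F_1 = 10^(2.74/10) = 1.879, G_1 = 10^(9.41/10) = 8.730
  Stage 2: F_2 = 10^(5.68/10) = 3.698, G_2 = 10^(14.5/10) = 28.18
Friis cascade:
  F = 1.879 + (3.698 − 1)/8.730 = 2.188
NF = 10 log₁₀(2.188) = 3.40 dB

3.40 dB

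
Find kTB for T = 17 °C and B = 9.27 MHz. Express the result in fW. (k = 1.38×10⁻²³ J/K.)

37.1 fW

T = 17 °C + 273.15 = 290.15 K
P_n = kTB = 1.38×10⁻²³ × 290.15 × 9.27×10⁶ = 3.71×10⁻¹⁴ W = 37.1 fW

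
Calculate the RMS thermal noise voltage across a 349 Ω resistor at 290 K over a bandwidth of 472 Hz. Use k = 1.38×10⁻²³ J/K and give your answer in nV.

V_n = √(4kTRB)
4kTRB = 4 × 1.38×10⁻²³ × 290 × 3.49×10² × 4.72×10² = 2.64×10⁻¹⁵ V²
V_n = √(2.64×10⁻¹⁵) = 5.14×10⁻⁸ V = 51.4 nV

51.4 nV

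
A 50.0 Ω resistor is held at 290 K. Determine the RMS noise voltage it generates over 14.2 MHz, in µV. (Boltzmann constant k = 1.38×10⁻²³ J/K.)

V_n = √(4kTRB)
4kTRB = 4 × 1.38×10⁻²³ × 290 × 5.00×10¹ × 1.42×10⁷ = 1.14×10⁻¹¹ V²
V_n = √(1.14×10⁻¹¹) = 3.37×10⁻⁶ V = 3.37 µV

3.37 µV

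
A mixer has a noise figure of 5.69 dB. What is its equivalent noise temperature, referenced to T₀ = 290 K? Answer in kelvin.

F = 10^(5.69/10) = 3.70681
T_e = (F − 1)·T₀ = (3.70681 − 1) × 290 = 785 K

785 K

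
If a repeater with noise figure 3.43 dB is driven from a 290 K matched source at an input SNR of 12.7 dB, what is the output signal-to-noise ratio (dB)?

By definition F = SNR_in/SNR_out, so in dB: SNR_out = SNR_in − NF
SNR_out = 12.7 − 3.43 = 9.27 dB

9.27 dB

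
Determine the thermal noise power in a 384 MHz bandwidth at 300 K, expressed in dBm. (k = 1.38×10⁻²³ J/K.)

−88.0 dBm

P_n = kTB = 1.38×10⁻²³ × 300 × 3.84×10⁸ = 1.59×10⁻¹² W
In dBm: 10 log₁₀(1.59×10⁻¹² / 10⁻³) = −88.0 dBm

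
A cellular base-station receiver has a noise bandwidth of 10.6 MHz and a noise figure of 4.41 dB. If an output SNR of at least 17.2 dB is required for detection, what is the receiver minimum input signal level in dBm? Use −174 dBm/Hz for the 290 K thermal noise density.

−82.1 dBm

Sensitivity = −174 + 10 log₁₀(B) + NF + SNR_min
= −174 + 70.25 + 4.41 + 17.2
= −82.14 dBm → −82.1 dBm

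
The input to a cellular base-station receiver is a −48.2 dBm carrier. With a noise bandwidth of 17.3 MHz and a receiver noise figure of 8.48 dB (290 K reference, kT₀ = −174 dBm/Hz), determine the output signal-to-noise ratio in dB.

Noise floor: N = −174 + 10 log₁₀(B) + NF
10 log₁₀(1.73×10⁷) = 72.38 dB
N = −174 + 72.38 + 8.48 = −93.14 dBm
SNR = P_sig − N = −48.2 − (−93.14) = 44.94 dB → 44.9 dB

44.9 dB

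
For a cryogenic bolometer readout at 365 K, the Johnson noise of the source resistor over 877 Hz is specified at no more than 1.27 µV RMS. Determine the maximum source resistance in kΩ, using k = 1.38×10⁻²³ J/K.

Johnson–Nyquist: V_n = √(4kTRB) ⇒ R = V_n² / (4kTB)
4kTB = 4 × 1.38×10⁻²³ × 365 × 8.77×10² = 1.77×10⁻¹⁷
R = (1.27×10⁻⁶)² / 1.77×10⁻¹⁷ = 9.13×10⁴ Ω = 91.3 kΩ

91.3 kΩ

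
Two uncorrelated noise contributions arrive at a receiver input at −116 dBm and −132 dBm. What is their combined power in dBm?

−115.9 dBm

Convert to linear, add, convert back:
P₁ = 2.51×10⁻¹⁵ W, P₂ = 6.31×10⁻¹⁷ W
P_tot = 2.57×10⁻¹⁵ W → 10 log₁₀(P_tot / 10⁻³) = −115.9 dBm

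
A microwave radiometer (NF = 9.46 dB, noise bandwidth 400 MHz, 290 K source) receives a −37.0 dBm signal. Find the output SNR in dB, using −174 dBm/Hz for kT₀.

41.5 dB

Noise floor: N = −174 + 10 log₁₀(B) + NF
10 log₁₀(4.00×10⁸) = 86.02 dB
N = −174 + 86.02 + 9.46 = −78.52 dBm
SNR = P_sig − N = −37.0 − (−78.52) = 41.52 dB → 41.5 dB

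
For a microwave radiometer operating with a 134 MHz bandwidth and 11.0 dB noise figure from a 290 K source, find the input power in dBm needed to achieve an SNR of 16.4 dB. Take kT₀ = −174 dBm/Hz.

Sensitivity = −174 + 10 log₁₀(B) + NF + SNR_min
= −174 + 81.27 + 11.0 + 16.4
= −65.33 dBm → −65.3 dBm

−65.3 dBm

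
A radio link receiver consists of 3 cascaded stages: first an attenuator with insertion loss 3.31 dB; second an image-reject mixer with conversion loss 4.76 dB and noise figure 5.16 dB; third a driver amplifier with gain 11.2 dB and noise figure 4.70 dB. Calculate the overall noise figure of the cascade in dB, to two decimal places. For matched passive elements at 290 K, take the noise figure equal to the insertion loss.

12.91 dB

Convert to linear (a loss of L dB is a gain of −L dB): F_i = 10^(NF_i/10), G_i = 10^(G_i,dB/10)
  Stage 1: F_1 = 10^(3.31/10) = 2.143, G_1 = 10^(−3.31/10) = 0.4667
  Stage 2: F_2 = 10^(5.16/10) = 3.281, G_2 = 10^(−4.76/10) = 0.3342
  Stage 3: F_3 = 10^(4.70/10) = 2.951, G_3 = 10^(11.2/10) = 13.18
Friis cascade:
  F = 2.143 + (3.281 − 1)/0.4667 + (2.951 − 1)/0.1560 = 19.54
NF = 10 log₁₀(19.54) = 12.91 dB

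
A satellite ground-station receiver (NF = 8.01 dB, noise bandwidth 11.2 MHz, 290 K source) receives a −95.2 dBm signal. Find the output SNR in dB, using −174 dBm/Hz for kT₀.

0.3 dB

Noise floor: N = −174 + 10 log₁₀(B) + NF
10 log₁₀(1.12×10⁷) = 70.49 dB
N = −174 + 70.49 + 8.01 = −95.50 dBm
SNR = P_sig − N = −95.2 − (−95.50) = 0.30 dB → 0.3 dB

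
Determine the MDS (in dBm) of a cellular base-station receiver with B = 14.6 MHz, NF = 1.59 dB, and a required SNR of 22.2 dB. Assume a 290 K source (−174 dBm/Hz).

−78.6 dBm

Sensitivity = −174 + 10 log₁₀(B) + NF + SNR_min
= −174 + 71.64 + 1.59 + 22.2
= −78.57 dBm → −78.6 dBm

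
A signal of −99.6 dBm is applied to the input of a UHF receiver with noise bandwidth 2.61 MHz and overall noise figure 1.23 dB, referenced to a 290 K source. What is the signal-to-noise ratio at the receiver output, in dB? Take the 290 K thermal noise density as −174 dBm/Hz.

Noise floor: N = −174 + 10 log₁₀(B) + NF
10 log₁₀(2.61×10⁶) = 64.17 dB
N = −174 + 64.17 + 1.23 = −108.60 dBm
SNR = P_sig − N = −99.6 − (−108.60) = 9.00 dB → 9.0 dB

9.0 dB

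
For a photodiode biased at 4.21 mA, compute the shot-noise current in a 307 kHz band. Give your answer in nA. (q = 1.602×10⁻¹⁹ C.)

20.3 nA

I_n = √(2qI·B)
2qI·B = 2 × 1.602×10⁻¹⁹ × 4.21×10⁻³ × 3.07×10⁵ = 4.14×10⁻¹⁶ A²
I_n = √(4.14×10⁻¹⁶) = 2.03×10⁻⁸ A = 20.3 nA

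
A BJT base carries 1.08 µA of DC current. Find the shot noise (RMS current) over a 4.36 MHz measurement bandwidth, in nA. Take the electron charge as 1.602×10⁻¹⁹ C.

1.23 nA

I_n = √(2qI·B)
2qI·B = 2 × 1.602×10⁻¹⁹ × 1.08×10⁻⁶ × 4.36×10⁶ = 1.51×10⁻¹⁸ A²
I_n = √(1.51×10⁻¹⁸) = 1.23×10⁻⁹ A = 1.23 nA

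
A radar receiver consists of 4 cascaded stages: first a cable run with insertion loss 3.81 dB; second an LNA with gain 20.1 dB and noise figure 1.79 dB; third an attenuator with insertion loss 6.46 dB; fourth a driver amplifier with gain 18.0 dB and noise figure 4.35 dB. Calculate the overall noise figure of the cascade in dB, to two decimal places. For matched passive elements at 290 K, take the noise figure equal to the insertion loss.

Convert to linear (a loss of L dB is a gain of −L dB): F_i = 10^(NF_i/10), G_i = 10^(G_i,dB/10)
  Stage 1: F_1 = 10^(3.81/10) = 2.404, G_1 = 10^(−3.81/10) = 0.4159
  Stage 2: F_2 = 10^(1.79/10) = 1.510, G_2 = 10^(20.1/10) = 102.3
  Stage 3: F_3 = 10^(6.46/10) = 4.426, G_3 = 10^(−6.46/10) = 0.2259
  Stage 4: F_4 = 10^(4.35/10) = 2.723, G_4 = 10^(18.0/10) = 63.10
Friis cascade:
  F = 2.404 + (1.510 − 1)/0.4159 + (4.426 − 1)/42.56 + (2.723 − 1)/9.616 = 3.890
NF = 10 log₁₀(3.890) = 5.90 dB

5.90 dB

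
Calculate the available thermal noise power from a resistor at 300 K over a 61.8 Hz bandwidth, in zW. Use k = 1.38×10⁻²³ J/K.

256 zW

P_n = kTB = 1.38×10⁻²³ × 300 × 6.18×10¹ = 2.56×10⁻¹⁹ W = 256 zW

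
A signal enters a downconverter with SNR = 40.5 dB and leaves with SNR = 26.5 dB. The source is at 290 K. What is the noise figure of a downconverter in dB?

NF (dB) = SNR_in(dB) − SNR_out(dB) when the source is at T₀
NF = 40.5 − 26.5 = 14.0 dB

14.0 dB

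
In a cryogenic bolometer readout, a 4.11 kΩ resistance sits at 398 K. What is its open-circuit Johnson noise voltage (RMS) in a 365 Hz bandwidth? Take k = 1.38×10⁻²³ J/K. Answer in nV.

182 nV

V_n = √(4kTRB)
4kTRB = 4 × 1.38×10⁻²³ × 398 × 4.11×10³ × 3.65×10² = 3.30×10⁻¹⁴ V²
V_n = √(3.30×10⁻¹⁴) = 1.82×10⁻⁷ V = 182 nV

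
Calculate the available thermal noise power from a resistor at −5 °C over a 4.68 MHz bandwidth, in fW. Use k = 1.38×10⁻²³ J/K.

17.3 fW

T = −5 °C + 273.15 = 268.15 K
P_n = kTB = 1.38×10⁻²³ × 268.15 × 4.68×10⁶ = 1.73×10⁻¹⁴ W = 17.3 fW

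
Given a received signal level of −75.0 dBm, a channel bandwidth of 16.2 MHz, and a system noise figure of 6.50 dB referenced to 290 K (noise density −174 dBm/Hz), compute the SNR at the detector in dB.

Noise floor: N = −174 + 10 log₁₀(B) + NF
10 log₁₀(1.62×10⁷) = 72.1 dB
N = −174 + 72.1 + 6.50 = −95.40 dBm
SNR = P_sig − N = −75.0 − (−95.40) = 20.40 dB → 20.4 dB

20.4 dB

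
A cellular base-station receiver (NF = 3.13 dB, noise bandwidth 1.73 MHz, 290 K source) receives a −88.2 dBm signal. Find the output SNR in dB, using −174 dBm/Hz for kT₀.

20.3 dB

Noise floor: N = −174 + 10 log₁₀(B) + NF
10 log₁₀(1.73×10⁶) = 62.38 dB
N = −174 + 62.38 + 3.13 = −108.49 dBm
SNR = P_sig − N = −88.2 − (−108.49) = 20.29 dB → 20.3 dB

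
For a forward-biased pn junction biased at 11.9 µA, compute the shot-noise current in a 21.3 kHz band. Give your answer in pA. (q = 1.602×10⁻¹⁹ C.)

285 pA

I_n = √(2qI·B)
2qI·B = 2 × 1.602×10⁻¹⁹ × 1.19×10⁻⁵ × 2.13×10⁴ = 8.12×10⁻²⁰ A²
I_n = √(8.12×10⁻²⁰) = 2.85×10⁻¹⁰ A = 285 pA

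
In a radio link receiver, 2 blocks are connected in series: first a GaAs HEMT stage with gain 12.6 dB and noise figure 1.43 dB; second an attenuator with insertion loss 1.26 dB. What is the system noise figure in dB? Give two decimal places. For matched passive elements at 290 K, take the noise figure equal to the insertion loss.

1.49 dB

Convert to linear (a loss of L dB is a gain of −L dB): F_i = 10^(NF_i/10), G_i = 10^(G_i,dB/10)
  Stage 1: F_1 = 10^(1.43/10) = 1.390, G_1 = 10^(12.6/10) = 18.20
  Stage 2: F_2 = 10^(1.26/10) = 1.337, G_2 = 10^(−1.26/10) = 0.7482
Friis cascade:
  F = 1.390 + (1.337 − 1)/18.20 = 1.408
NF = 10 log₁₀(1.408) = 1.49 dB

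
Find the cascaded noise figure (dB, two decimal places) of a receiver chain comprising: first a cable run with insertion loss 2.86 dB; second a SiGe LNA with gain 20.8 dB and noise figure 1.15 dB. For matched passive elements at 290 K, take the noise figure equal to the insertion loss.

Convert to linear (a loss of L dB is a gain of −L dB): F_i = 10^(NF_i/10), G_i = 10^(G_i,dB/10)
  Stage 1: F_1 = 10^(2.86/10) = 1.932, G_1 = 10^(−2.86/10) = 0.5176
  Stage 2: F_2 = 10^(1.15/10) = 1.303, G_2 = 10^(20.8/10) = 120.2
Friis cascade:
  F = 1.932 + (1.303 − 1)/0.5176 = 2.518
NF = 10 log₁₀(2.518) = 4.01 dB

4.01 dB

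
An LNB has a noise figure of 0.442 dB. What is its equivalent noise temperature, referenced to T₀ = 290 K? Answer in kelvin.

F = 10^(0.442/10) = 1.10713
T_e = (F − 1)·T₀ = (1.10713 − 1) × 290 = 31.1 K

31.1 K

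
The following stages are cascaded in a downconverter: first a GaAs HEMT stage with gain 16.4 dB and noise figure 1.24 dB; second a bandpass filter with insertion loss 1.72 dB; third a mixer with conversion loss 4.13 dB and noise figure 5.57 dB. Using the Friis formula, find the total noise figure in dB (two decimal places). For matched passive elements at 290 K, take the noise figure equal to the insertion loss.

Convert to linear (a loss of L dB is a gain of −L dB): F_i = 10^(NF_i/10), G_i = 10^(G_i,dB/10)
  Stage 1: F_1 = 10^(1.24/10) = 1.330, G_1 = 10^(16.4/10) = 43.65
  Stage 2: F_2 = 10^(1.72/10) = 1.486, G_2 = 10^(−1.72/10) = 0.6730
  Stage 3: F_3 = 10^(5.57/10) = 3.606, G_3 = 10^(−4.13/10) = 0.3864
Friis cascade:
  F = 1.330 + (1.486 − 1)/43.65 + (3.606 − 1)/29.38 = 1.430
NF = 10 log₁₀(1.430) = 1.55 dB

1.55 dB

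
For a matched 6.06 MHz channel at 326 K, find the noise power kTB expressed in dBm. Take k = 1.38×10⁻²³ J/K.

−105.6 dBm

P_n = kTB = 1.38×10⁻²³ × 326 × 6.06×10⁶ = 2.73×10⁻¹⁴ W
In dBm: 10 log₁₀(2.73×10⁻¹⁴ / 10⁻³) = −105.6 dBm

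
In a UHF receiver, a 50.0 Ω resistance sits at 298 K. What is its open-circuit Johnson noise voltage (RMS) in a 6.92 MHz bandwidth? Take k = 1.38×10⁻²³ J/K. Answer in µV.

V_n = √(4kTRB)
4kTRB = 4 × 1.38×10⁻²³ × 298 × 5.00×10¹ × 6.92×10⁶ = 5.69×10⁻¹² V²
V_n = √(5.69×10⁻¹²) = 2.39×10⁻⁶ V = 2.39 µV

2.39 µV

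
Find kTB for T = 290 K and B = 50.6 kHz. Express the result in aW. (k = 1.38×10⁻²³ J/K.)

P_n = kTB = 1.38×10⁻²³ × 290 × 5.06×10⁴ = 2.03×10⁻¹⁶ W = 203 aW

203 aW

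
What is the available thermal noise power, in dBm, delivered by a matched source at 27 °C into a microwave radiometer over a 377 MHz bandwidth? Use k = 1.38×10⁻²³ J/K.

T = 27 °C + 273.15 = 300.15 K
P_n = kTB = 1.38×10⁻²³ × 300.15 × 3.77×10⁸ = 1.56×10⁻¹² W
In dBm: 10 log₁₀(1.56×10⁻¹² / 10⁻³) = −88.1 dBm

−88.1 dBm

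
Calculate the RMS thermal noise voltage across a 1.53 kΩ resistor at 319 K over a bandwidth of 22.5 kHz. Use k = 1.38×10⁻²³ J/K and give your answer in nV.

779 nV

V_n = √(4kTRB)
4kTRB = 4 × 1.38×10⁻²³ × 319 × 1.53×10³ × 2.25×10⁴ = 6.06×10⁻¹³ V²
V_n = √(6.06×10⁻¹³) = 7.79×10⁻⁷ V = 779 nV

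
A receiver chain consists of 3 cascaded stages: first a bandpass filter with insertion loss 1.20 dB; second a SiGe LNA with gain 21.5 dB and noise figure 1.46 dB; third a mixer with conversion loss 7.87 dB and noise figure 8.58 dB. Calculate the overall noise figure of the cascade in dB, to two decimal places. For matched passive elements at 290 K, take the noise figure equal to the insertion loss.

2.79 dB

Convert to linear (a loss of L dB is a gain of −L dB): F_i = 10^(NF_i/10), G_i = 10^(G_i,dB/10)
  Stage 1: F_1 = 10^(1.20/10) = 1.318, G_1 = 10^(−1.20/10) = 0.7586
  Stage 2: F_2 = 10^(1.46/10) = 1.400, G_2 = 10^(21.5/10) = 141.3
  Stage 3: F_3 = 10^(8.58/10) = 7.211, G_3 = 10^(−7.87/10) = 0.1633
Friis cascade:
  F = 1.318 + (1.400 − 1)/0.7586 + (7.211 − 1)/107.2 = 1.903
NF = 10 log₁₀(1.903) = 2.79 dB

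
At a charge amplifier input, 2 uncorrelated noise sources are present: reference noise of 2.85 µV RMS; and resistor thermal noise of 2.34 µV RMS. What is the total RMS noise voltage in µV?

3.69 µV

Uncorrelated sources add in power (mean-square): V_tot = √(ΣV_i²)
V_tot = √[(2.85×10⁻⁶)² + (2.34×10⁻⁶)²] = 3.69×10⁻⁶ V = 3.69 µV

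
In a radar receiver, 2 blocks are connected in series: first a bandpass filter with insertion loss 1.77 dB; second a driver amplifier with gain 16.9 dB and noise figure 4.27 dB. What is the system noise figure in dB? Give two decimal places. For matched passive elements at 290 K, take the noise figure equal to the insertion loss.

Convert to linear (a loss of L dB is a gain of −L dB): F_i = 10^(NF_i/10), G_i = 10^(G_i,dB/10)
  Stage 1: F_1 = 10^(1.77/10) = 1.503, G_1 = 10^(−1.77/10) = 0.6653
  Stage 2: F_2 = 10^(4.27/10) = 2.673, G_2 = 10^(16.9/10) = 48.98
Friis cascade:
  F = 1.503 + (2.673 − 1)/0.6653 = 4.018
NF = 10 log₁₀(4.018) = 6.04 dB

6.04 dB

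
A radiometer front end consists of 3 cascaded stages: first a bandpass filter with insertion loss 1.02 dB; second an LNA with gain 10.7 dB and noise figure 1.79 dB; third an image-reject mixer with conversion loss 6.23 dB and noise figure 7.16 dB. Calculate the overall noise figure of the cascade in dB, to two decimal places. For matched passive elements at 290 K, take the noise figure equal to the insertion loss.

3.73 dB

Convert to linear (a loss of L dB is a gain of −L dB): F_i = 10^(NF_i/10), G_i = 10^(G_i,dB/10)
  Stage 1: F_1 = 10^(1.02/10) = 1.265, G_1 = 10^(−1.02/10) = 0.7907
  Stage 2: F_2 = 10^(1.79/10) = 1.510, G_2 = 10^(10.7/10) = 11.75
  Stage 3: F_3 = 10^(7.16/10) = 5.200, G_3 = 10^(−6.23/10) = 0.2382
Friis cascade:
  F = 1.265 + (1.510 − 1)/0.7907 + (5.200 − 1)/9.290 = 2.362
NF = 10 log₁₀(2.362) = 3.73 dB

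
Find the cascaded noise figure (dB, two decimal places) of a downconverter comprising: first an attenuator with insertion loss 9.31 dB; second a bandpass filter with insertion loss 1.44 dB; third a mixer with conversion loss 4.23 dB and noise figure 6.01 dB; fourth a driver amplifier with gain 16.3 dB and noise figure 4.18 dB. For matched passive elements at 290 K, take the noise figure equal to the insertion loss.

Convert to linear (a loss of L dB is a gain of −L dB): F_i = 10^(NF_i/10), G_i = 10^(G_i,dB/10)
  Stage 1: F_1 = 10^(9.31/10) = 8.531, G_1 = 10^(−9.31/10) = 0.1172
  Stage 2: F_2 = 10^(1.44/10) = 1.393, G_2 = 10^(−1.44/10) = 0.7178
  Stage 3: F_3 = 10^(6.01/10) = 3.990, G_3 = 10^(−4.23/10) = 0.3776
  Stage 4: F_4 = 10^(4.18/10) = 2.618, G_4 = 10^(16.3/10) = 42.66
Friis cascade:
  F = 8.531 + (1.393 − 1)/0.1172 + (3.990 − 1)/0.08414 + (2.618 − 1)/0.03177 = 98.36
NF = 10 log₁₀(98.36) = 19.93 dB

19.93 dB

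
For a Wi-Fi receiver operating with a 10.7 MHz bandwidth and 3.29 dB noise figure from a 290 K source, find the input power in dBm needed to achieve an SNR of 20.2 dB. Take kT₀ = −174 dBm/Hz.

Sensitivity = −174 + 10 log₁₀(B) + NF + SNR_min
= −174 + 70.29 + 3.29 + 20.2
= −80.22 dBm → −80.2 dBm

−80.2 dBm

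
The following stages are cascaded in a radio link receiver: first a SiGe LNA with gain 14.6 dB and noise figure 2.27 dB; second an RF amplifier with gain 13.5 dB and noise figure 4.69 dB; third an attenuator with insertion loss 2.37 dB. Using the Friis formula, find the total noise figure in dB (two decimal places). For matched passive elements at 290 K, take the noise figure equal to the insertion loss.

2.44 dB

Convert to linear (a loss of L dB is a gain of −L dB): F_i = 10^(NF_i/10), G_i = 10^(G_i,dB/10)
  Stage 1: F_1 = 10^(2.27/10) = 1.687, G_1 = 10^(14.6/10) = 28.84
  Stage 2: F_2 = 10^(4.69/10) = 2.944, G_2 = 10^(13.5/10) = 22.39
  Stage 3: F_3 = 10^(2.37/10) = 1.726, G_3 = 10^(−2.37/10) = 0.5794
Friis cascade:
  F = 1.687 + (2.944 − 1)/28.84 + (1.726 − 1)/645.7 = 1.755
NF = 10 log₁₀(1.755) = 2.44 dB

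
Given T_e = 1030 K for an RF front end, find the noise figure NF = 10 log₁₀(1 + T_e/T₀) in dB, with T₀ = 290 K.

6.58 dB

F = 1 + T_e/T₀ = 1 + 1030/290 = 4.55172
NF = 10 log₁₀(4.55172) = 6.58 dB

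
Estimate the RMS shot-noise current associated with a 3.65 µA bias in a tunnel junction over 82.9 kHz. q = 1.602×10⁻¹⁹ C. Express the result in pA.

311 pA

I_n = √(2qI·B)
2qI·B = 2 × 1.602×10⁻¹⁹ × 3.65×10⁻⁶ × 8.29×10⁴ = 9.69×10⁻²⁰ A²
I_n = √(9.69×10⁻²⁰) = 3.11×10⁻¹⁰ A = 311 pA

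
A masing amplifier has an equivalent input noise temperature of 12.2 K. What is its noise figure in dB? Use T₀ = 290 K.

0.179 dB

F = 1 + T_e/T₀ = 1 + 12.2/290 = 1.04207
NF = 10 log₁₀(1.04207) = 0.179 dB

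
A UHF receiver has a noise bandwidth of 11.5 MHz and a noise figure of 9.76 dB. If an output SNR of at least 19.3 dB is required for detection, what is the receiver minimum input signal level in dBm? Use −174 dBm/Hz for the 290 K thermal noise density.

−74.3 dBm

Sensitivity = −174 + 10 log₁₀(B) + NF + SNR_min
= −174 + 70.61 + 9.76 + 19.3
= −74.33 dBm → −74.3 dBm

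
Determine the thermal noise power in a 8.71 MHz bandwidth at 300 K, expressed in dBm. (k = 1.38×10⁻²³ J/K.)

−104.4 dBm

P_n = kTB = 1.38×10⁻²³ × 300 × 8.71×10⁶ = 3.61×10⁻¹⁴ W
In dBm: 10 log₁₀(3.61×10⁻¹⁴ / 10⁻³) = −104.4 dBm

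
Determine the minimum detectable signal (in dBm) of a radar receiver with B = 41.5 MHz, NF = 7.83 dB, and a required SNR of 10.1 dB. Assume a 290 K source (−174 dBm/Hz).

−79.9 dBm

Sensitivity = −174 + 10 log₁₀(B) + NF + SNR_min
= −174 + 76.18 + 7.83 + 10.1
= −79.89 dBm → −79.9 dBm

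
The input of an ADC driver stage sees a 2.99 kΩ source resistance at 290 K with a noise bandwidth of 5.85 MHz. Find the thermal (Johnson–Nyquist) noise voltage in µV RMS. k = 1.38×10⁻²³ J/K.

V_n = √(4kTRB)
4kTRB = 4 × 1.38×10⁻²³ × 290 × 2.99×10³ × 5.85×10⁶ = 2.80×10⁻¹⁰ V²
V_n = √(2.80×10⁻¹⁰) = 1.67×10⁻⁵ V = 16.7 µV

16.7 µV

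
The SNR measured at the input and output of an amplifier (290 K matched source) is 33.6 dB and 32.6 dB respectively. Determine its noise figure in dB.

NF (dB) = SNR_in(dB) − SNR_out(dB) when the source is at T₀
NF = 33.6 − 32.6 = 1.0 dB

1.0 dB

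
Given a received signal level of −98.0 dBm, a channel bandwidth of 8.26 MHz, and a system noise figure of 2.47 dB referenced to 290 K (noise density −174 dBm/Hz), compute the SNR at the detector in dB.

4.4 dB

Noise floor: N = −174 + 10 log₁₀(B) + NF
10 log₁₀(8.26×10⁶) = 69.17 dB
N = −174 + 69.17 + 2.47 = −102.36 dBm
SNR = P_sig − N = −98.0 − (−102.36) = 4.36 dB → 4.4 dB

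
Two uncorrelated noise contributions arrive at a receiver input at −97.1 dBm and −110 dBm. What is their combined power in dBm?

−96.9 dBm

Convert to linear, add, convert back:
P₁ = 1.95×10⁻¹³ W, P₂ = 1.00×10⁻¹⁴ W
P_tot = 2.05×10⁻¹³ W → 10 log₁₀(P_tot / 10⁻³) = −96.9 dBm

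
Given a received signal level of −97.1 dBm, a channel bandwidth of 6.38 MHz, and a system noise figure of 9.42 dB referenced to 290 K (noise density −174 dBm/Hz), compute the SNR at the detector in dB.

Noise floor: N = −174 + 10 log₁₀(B) + NF
10 log₁₀(6.38×10⁶) = 68.05 dB
N = −174 + 68.05 + 9.42 = −96.53 dBm
SNR = P_sig − N = −97.1 − (−96.53) = −0.57 dB → −0.6 dB

−0.6 dB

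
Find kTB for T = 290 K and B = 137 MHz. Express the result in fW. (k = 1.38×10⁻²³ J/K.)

548 fW

P_n = kTB = 1.38×10⁻²³ × 290 × 1.37×10⁸ = 5.48×10⁻¹³ W = 548 fW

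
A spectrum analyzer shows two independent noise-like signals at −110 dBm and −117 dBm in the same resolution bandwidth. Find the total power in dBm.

−109.2 dBm

Convert to linear, add, convert back:
P₁ = 1.00×10⁻¹⁴ W, P₂ = 2.00×10⁻¹⁵ W
P_tot = 1.20×10⁻¹⁴ W → 10 log₁₀(P_tot / 10⁻³) = −109.2 dBm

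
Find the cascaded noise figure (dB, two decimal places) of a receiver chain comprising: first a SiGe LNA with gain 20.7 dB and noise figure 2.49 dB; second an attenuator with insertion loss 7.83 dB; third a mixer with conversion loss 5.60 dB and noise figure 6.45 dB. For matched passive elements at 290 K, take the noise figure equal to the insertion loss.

3.00 dB

Convert to linear (a loss of L dB is a gain of −L dB): F_i = 10^(NF_i/10), G_i = 10^(G_i,dB/10)
  Stage 1: F_1 = 10^(2.49/10) = 1.774, G_1 = 10^(20.7/10) = 117.5
  Stage 2: F_2 = 10^(7.83/10) = 6.067, G_2 = 10^(−7.83/10) = 0.1648
  Stage 3: F_3 = 10^(6.45/10) = 4.416, G_3 = 10^(−5.60/10) = 0.2754
Friis cascade:
  F = 1.774 + (6.067 − 1)/117.5 + (4.416 − 1)/19.36 = 1.994
NF = 10 log₁₀(1.994) = 3.00 dB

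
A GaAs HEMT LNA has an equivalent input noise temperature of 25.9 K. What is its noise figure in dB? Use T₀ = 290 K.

0.372 dB

F = 1 + T_e/T₀ = 1 + 25.9/290 = 1.08931
NF = 10 log₁₀(1.08931) = 0.372 dB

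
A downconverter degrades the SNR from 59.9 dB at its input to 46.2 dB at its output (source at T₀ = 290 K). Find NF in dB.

NF (dB) = SNR_in(dB) − SNR_out(dB) when the source is at T₀
NF = 59.9 − 46.2 = 13.7 dB

13.7 dB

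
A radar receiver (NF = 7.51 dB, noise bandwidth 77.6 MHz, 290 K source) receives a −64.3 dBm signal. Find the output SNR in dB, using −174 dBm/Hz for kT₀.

23.3 dB

Noise floor: N = −174 + 10 log₁₀(B) + NF
10 log₁₀(7.76×10⁷) = 78.9 dB
N = −174 + 78.9 + 7.51 = −87.59 dBm
SNR = P_sig − N = −64.3 − (−87.59) = 23.29 dB → 23.3 dB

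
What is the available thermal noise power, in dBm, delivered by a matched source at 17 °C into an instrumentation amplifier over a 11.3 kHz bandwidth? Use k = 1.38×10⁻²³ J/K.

−133.4 dBm

T = 17 °C + 273.15 = 290.15 K
P_n = kTB = 1.38×10⁻²³ × 290.15 × 1.13×10⁴ = 4.52×10⁻¹⁷ W
In dBm: 10 log₁₀(4.52×10⁻¹⁷ / 10⁻³) = −133.4 dBm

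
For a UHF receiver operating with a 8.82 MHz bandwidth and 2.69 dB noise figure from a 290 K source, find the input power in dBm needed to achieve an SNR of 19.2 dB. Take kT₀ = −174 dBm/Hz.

−82.7 dBm

Sensitivity = −174 + 10 log₁₀(B) + NF + SNR_min
= −174 + 69.45 + 2.69 + 19.2
= −82.66 dBm → −82.7 dBm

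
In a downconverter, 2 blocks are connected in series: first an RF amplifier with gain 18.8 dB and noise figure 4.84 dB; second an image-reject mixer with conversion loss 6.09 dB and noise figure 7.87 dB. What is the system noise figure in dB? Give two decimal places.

4.94 dB

Convert to linear (a loss of L dB is a gain of −L dB): F_i = 10^(NF_i/10), G_i = 10^(G_i,dB/10)
  Stage 1: F_1 = 10^(4.84/10) = 3.048, G_1 = 10^(18.8/10) = 75.86
  Stage 2: F_2 = 10^(7.87/10) = 6.124, G_2 = 10^(−6.09/10) = 0.2460
Friis cascade:
  F = 3.048 + (6.124 − 1)/75.86 = 3.115
NF = 10 log₁₀(3.115) = 4.94 dB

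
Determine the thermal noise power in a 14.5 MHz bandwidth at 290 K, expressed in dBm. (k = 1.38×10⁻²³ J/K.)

P_n = kTB = 1.38×10⁻²³ × 290 × 1.45×10⁷ = 5.80×10⁻¹⁴ W
In dBm: 10 log₁₀(5.80×10⁻¹⁴ / 10⁻³) = −102.4 dBm

−102.4 dBm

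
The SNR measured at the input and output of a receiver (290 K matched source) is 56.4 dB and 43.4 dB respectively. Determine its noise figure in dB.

NF (dB) = SNR_in(dB) − SNR_out(dB) when the source is at T₀
NF = 56.4 − 43.4 = 13.0 dB

13.0 dB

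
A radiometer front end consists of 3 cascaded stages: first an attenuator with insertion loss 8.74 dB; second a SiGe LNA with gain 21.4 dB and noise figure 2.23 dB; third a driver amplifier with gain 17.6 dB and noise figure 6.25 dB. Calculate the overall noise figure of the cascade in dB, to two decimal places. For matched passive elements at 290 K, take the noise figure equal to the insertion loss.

11.03 dB

Convert to linear (a loss of L dB is a gain of −L dB): F_i = 10^(NF_i/10), G_i = 10^(G_i,dB/10)
  Stage 1: F_1 = 10^(8.74/10) = 7.482, G_1 = 10^(−8.74/10) = 0.1337
  Stage 2: F_2 = 10^(2.23/10) = 1.671, G_2 = 10^(21.4/10) = 138.0
  Stage 3: F_3 = 10^(6.25/10) = 4.217, G_3 = 10^(17.6/10) = 57.54
Friis cascade:
  F = 7.482 + (1.671 − 1)/0.1337 + (4.217 − 1)/18.45 = 12.68
NF = 10 log₁₀(12.68) = 11.03 dB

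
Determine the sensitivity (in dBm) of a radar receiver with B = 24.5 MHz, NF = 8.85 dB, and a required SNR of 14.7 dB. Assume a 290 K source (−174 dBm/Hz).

−76.6 dBm

Sensitivity = −174 + 10 log₁₀(B) + NF + SNR_min
= −174 + 73.89 + 8.85 + 14.7
= −76.56 dBm → −76.6 dBm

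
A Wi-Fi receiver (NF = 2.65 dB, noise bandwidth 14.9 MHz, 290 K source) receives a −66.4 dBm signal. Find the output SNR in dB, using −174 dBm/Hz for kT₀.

33.2 dB

Noise floor: N = −174 + 10 log₁₀(B) + NF
10 log₁₀(1.49×10⁷) = 71.73 dB
N = −174 + 71.73 + 2.65 = −99.62 dBm
SNR = P_sig − N = −66.4 − (−99.62) = 33.22 dB → 33.2 dB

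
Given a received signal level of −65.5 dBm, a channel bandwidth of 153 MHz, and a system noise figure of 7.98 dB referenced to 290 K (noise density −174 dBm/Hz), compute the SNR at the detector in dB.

Noise floor: N = −174 + 10 log₁₀(B) + NF
10 log₁₀(1.53×10⁸) = 81.85 dB
N = −174 + 81.85 + 7.98 = −84.17 dBm
SNR = P_sig − N = −65.5 − (−84.17) = 18.67 dB → 18.7 dB

18.7 dB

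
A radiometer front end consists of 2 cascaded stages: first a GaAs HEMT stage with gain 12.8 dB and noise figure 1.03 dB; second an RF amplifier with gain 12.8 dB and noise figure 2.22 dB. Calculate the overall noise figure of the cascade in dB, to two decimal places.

Convert to linear (a loss of L dB is a gain of −L dB): F_i = 10^(NF_i/10), G_i = 10^(G_i,dB/10)
  Stage 1: F_1 = 10^(1.03/10) = 1.268, G_1 = 10^(12.8/10) = 19.05
  Stage 2: F_2 = 10^(2.22/10) = 1.667, G_2 = 10^(12.8/10) = 19.05
Friis cascade:
  F = 1.268 + (1.667 − 1)/19.05 = 1.303
NF = 10 log₁₀(1.303) = 1.15 dB

1.15 dB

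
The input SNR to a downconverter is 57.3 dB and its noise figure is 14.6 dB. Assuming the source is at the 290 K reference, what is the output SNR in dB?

By definition F = SNR_in/SNR_out, so in dB: SNR_out = SNR_in − NF
SNR_out = 57.3 − 14.6 = 42.7 dB

42.7 dB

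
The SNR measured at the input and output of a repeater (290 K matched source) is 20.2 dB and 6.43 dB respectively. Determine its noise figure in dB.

13.77 dB

NF (dB) = SNR_in(dB) − SNR_out(dB) when the source is at T₀
NF = 20.2 − 6.43 = 13.77 dB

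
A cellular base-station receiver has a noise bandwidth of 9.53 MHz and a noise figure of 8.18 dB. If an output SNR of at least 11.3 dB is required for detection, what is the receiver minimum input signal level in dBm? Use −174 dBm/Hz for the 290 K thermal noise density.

−84.7 dBm

Sensitivity = −174 + 10 log₁₀(B) + NF + SNR_min
= −174 + 69.79 + 8.18 + 11.3
= −84.73 dBm → −84.7 dBm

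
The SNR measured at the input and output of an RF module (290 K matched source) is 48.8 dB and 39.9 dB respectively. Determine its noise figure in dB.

8.9 dB

NF (dB) = SNR_in(dB) − SNR_out(dB) when the source is at T₀
NF = 48.8 − 39.9 = 8.9 dB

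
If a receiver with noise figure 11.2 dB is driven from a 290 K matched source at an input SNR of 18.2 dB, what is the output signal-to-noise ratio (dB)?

By definition F = SNR_in/SNR_out, so in dB: SNR_out = SNR_in − NF
SNR_out = 18.2 − 11.2 = 7.0 dB

7.0 dB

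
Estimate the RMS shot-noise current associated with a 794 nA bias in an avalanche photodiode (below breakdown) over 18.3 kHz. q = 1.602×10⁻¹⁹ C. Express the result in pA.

68.2 pA

I_n = √(2qI·B)
2qI·B = 2 × 1.602×10⁻¹⁹ × 7.94×10⁻⁷ × 1.83×10⁴ = 4.66×10⁻²¹ A²
I_n = √(4.66×10⁻²¹) = 6.82×10⁻¹¹ A = 68.2 pA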